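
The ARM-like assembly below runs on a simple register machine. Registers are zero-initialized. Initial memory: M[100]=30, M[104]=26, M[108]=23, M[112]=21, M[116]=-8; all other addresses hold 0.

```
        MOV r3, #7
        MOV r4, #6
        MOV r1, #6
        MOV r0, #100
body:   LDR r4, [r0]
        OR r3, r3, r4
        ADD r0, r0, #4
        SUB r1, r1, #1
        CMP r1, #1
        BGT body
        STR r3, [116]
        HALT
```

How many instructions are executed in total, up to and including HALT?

36

r3=7
r4=6
r1=6
r0=100
r4=M[100]=30
r3=7|30=31
r0=100+4=104
r1=6-1=5
CMP r1, #1  (cmp 5,1)
BGT body: taken
r4=M[104]=26
r3=31|26=31
r0=104+4=108
r1=5-1=4
CMP r1, #1  (cmp 4,1)
BGT body: taken
r4=M[108]=23
r3=31|23=31
r0=108+4=112
r1=4-1=3
CMP r1, #1  (cmp 3,1)
BGT body: taken
r4=M[112]=21
r3=31|21=31
r0=112+4=116
r1=3-1=2
CMP r1, #1  (cmp 2,1)
BGT body: taken
r4=M[116]=-8
r3=31|(-8)=-1
r0=116+4=120
r1=2-1=1
CMP r1, #1  (cmp 1,1)
BGT body: not taken
STR r3, [116] → M[116]=-1
halt.
Total executed instructions: 36.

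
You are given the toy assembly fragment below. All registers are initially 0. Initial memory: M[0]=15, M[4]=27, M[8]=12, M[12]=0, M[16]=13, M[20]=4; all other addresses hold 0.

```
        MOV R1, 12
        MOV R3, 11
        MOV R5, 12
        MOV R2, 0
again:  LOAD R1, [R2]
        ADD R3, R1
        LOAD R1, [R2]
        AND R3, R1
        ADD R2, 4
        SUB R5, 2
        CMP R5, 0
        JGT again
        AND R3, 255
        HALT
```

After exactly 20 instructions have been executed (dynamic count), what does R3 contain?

after MOV R1, 12: R1=12
after MOV R3, 11: R3=11
after MOV R5, 12: R5=12
after MOV R2, 0: R2=0
after LOAD R1, [R2]: R1=M[0]=15
after ADD R3, R1: R3=11+15=26
after LOAD R1, [R2]: R1=M[0]=15
after AND R3, R1: R3=26&15=10
after ADD R2, 4: R2=0+4=4
after SUB R5, 2: R5=12-2=10
CMP R5, 0  (cmp 10,0)
JGT again: taken
after LOAD R1, [R2]: R1=M[4]=27
after ADD R3, R1: R3=10+27=37
after LOAD R1, [R2]: R1=M[4]=27
after AND R3, R1: R3=37&27=1
after ADD R2, 4: R2=4+4=8
after SUB R5, 2: R5=10-2=8
CMP R5, 0  (cmp 8,0)
JGT again: taken
After step 20: R3 = 1.

1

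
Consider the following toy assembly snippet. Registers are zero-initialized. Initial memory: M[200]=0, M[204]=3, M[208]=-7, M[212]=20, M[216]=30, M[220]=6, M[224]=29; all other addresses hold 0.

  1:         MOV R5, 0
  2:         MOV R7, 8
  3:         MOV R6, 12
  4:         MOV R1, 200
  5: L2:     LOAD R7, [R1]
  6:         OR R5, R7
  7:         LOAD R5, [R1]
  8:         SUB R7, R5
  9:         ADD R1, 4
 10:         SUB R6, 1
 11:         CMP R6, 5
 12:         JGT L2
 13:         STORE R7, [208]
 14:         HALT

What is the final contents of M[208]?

after MOV R5, 0: R5=0
after MOV R7, 8: R7=8
after MOV R6, 12: R6=12
after MOV R1, 200: R1=200
after LOAD R7, [R1]: R7=M[200]=0
after OR R5, R7: R5=0|0=0
after LOAD R5, [R1]: R5=M[200]=0
after SUB R7, R5: R7=0-0=0
after ADD R1, 4: R1=200+4=204
after SUB R6, 1: R6=12-1=11
CMP R6, 5  (cmp 11,5)
JGT L2: taken
after LOAD R7, [R1]: R7=M[204]=3
after OR R5, R7: R5=0|3=3
after LOAD R5, [R1]: R5=M[204]=3
after SUB R7, R5: R7=3-3=0
after ADD R1, 4: R1=204+4=208
after SUB R6, 1: R6=11-1=10
CMP R6, 5  (cmp 10,5)
JGT L2: taken
after LOAD R7, [R1]: R7=M[208]=-7
after OR R5, R7: R5=3|(-7)=-5
after LOAD R5, [R1]: R5=M[208]=-7
after SUB R7, R5: R7=(-7)-(-7)=0
after ADD R1, 4: R1=208+4=212
after SUB R6, 1: R6=10-1=9
CMP R6, 5  (cmp 9,5)
JGT L2: taken
after LOAD R7, [R1]: R7=M[212]=20
after OR R5, R7: R5=(-7)|20=-3
after LOAD R5, [R1]: R5=M[212]=20
after SUB R7, R5: R7=20-20=0
after ADD R1, 4: R1=212+4=216
after SUB R6, 1: R6=9-1=8
CMP R6, 5  (cmp 8,5)
JGT L2: taken
after LOAD R7, [R1]: R7=M[216]=30
after OR R5, R7: R5=20|30=30
after LOAD R5, [R1]: R5=M[216]=30
after SUB R7, R5: R7=30-30=0
after ADD R1, 4: R1=216+4=220
after SUB R6, 1: R6=8-1=7
CMP R6, 5  (cmp 7,5)
JGT L2: taken
after LOAD R7, [R1]: R7=M[220]=6
after OR R5, R7: R5=30|6=30
after LOAD R5, [R1]: R5=M[220]=6
after SUB R7, R5: R7=6-6=0
after ADD R1, 4: R1=220+4=224
after SUB R6, 1: R6=7-1=6
CMP R6, 5  (cmp 6,5)
JGT L2: taken
after LOAD R7, [R1]: R7=M[224]=29
after OR R5, R7: R5=6|29=31
after LOAD R5, [R1]: R5=M[224]=29
after SUB R7, R5: R7=29-29=0
after ADD R1, 4: R1=224+4=228
after SUB R6, 1: R6=6-1=5
CMP R6, 5  (cmp 5,5)
JGT L2: not taken
STORE R7, [208] → M[208]=0
halt.

0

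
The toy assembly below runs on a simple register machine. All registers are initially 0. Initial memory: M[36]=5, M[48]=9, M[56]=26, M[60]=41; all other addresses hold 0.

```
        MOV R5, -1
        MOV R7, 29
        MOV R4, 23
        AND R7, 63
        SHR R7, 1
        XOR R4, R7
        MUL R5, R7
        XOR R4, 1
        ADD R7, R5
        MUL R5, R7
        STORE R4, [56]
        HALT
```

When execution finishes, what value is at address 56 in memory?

MOV R5, -1 → R5=-1
MOV R7, 29 → R7=29
MOV R4, 23 → R4=23
AND R7, 63 → R7=29&63=29
SHR R7, 1 → R7=29>>1=14
XOR R4, R7 → R4=23^14=25
MUL R5, R7 → R5=(-1)*14=-14
XOR R4, 1 → R4=25^1=24
ADD R7, R5 → R7=14+(-14)=0
MUL R5, R7 → R5=(-14)*0=0
STORE R4, [56] → M[56]=24
halt.

24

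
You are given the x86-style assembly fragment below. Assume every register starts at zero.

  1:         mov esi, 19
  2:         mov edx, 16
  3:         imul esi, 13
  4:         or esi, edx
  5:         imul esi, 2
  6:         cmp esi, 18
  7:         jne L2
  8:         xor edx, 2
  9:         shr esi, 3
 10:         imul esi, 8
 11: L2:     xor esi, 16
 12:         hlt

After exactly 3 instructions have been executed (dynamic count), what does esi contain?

after mov esi, 19: esi=19
after mov edx, 16: edx=16
after imul esi, 13: esi=19*13=247
After step 3: esi = 247.

247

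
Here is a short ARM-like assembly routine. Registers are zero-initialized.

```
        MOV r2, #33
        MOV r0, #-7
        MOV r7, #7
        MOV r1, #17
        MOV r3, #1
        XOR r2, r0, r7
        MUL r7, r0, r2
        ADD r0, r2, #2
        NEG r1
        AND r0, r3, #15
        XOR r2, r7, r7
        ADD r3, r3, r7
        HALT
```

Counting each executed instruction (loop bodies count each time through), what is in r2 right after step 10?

MOV r2, #33 → r2=33
MOV r0, #-7 → r0=-7
MOV r7, #7 → r7=7
MOV r1, #17 → r1=17
MOV r3, #1 → r3=1
XOR r2, r0, r7 → r2=(-7)^7=-2
MUL r7, r0, r2 → r7=(-7)*(-2)=14
ADD r0, r2, #2 → r0=(-2)+2=0
NEG r1 → r1=-(17)=-17
AND r0, r3, #15 → r0=1&15=1
After step 10: r2 = -2.

-2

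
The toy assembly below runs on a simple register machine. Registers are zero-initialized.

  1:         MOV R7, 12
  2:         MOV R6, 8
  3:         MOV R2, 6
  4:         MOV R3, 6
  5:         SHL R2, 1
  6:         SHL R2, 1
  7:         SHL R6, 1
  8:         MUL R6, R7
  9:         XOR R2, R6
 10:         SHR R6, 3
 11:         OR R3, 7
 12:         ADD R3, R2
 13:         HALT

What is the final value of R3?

R7=12
R6=8
R2=6
R3=6
R2=6<<1=12
R2=12<<1=24
R6=8<<1=16
R6=16*12=192
R2=24^192=216
R6=192>>3=24
R3=6|7=7
R3=7+216=223
halt.

223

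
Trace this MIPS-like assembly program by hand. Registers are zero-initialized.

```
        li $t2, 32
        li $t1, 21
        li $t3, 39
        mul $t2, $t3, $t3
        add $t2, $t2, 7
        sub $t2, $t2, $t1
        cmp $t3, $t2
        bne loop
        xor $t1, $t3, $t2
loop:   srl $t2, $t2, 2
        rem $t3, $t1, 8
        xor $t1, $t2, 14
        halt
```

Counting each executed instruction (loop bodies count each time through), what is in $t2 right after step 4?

1521

$t2=32
$t1=21
$t3=39
$t2=39*39=1521
After step 4: $t2 = 1521.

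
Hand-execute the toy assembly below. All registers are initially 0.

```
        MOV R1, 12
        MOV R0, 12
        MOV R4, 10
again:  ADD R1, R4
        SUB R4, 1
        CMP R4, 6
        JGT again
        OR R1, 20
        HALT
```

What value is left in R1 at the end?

62

R1=12
R0=12
R4=10
R1=12+10=22
R4=10-1=9
CMP R4, 6  (cmp 9,6)
JGT again: taken
R1=22+9=31
R4=9-1=8
CMP R4, 6  (cmp 8,6)
JGT again: taken
R1=31+8=39
R4=8-1=7
CMP R4, 6  (cmp 7,6)
JGT again: taken
R1=39+7=46
R4=7-1=6
CMP R4, 6  (cmp 6,6)
JGT again: not taken
R1=46|20=62
halt.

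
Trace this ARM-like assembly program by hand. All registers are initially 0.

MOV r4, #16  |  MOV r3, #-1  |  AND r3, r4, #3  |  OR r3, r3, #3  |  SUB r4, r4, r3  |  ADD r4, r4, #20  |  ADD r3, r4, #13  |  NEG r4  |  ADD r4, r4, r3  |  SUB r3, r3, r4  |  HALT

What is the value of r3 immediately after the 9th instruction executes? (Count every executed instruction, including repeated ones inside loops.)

after MOV r4, #16: r4=16
after MOV r3, #-1: r3=-1
after AND r3, r4, #3: r3=16&3=0
after OR r3, r3, #3: r3=0|3=3
after SUB r4, r4, r3: r4=16-3=13
after ADD r4, r4, #20: r4=13+20=33
after ADD r3, r4, #13: r3=33+13=46
after NEG r4: r4=-(33)=-33
after ADD r4, r4, r3: r4=(-33)+46=13
After step 9: r3 = 46.

46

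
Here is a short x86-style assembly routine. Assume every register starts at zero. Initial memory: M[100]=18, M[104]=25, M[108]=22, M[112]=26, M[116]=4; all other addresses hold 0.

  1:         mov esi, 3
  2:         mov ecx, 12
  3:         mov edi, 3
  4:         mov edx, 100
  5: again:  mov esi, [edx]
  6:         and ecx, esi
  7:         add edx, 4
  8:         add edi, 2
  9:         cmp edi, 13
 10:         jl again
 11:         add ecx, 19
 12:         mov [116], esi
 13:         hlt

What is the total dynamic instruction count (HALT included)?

esi=3
ecx=12
edi=3
edx=100
esi=M[100]=18
ecx=12&18=0
edx=100+4=104
edi=3+2=5
cmp edi, 13  (cmp 5,13)
jl again: taken
esi=M[104]=25
ecx=0&25=0
edx=104+4=108
edi=5+2=7
cmp edi, 13  (cmp 7,13)
jl again: taken
esi=M[108]=22
ecx=0&22=0
edx=108+4=112
edi=7+2=9
cmp edi, 13  (cmp 9,13)
jl again: taken
esi=M[112]=26
ecx=0&26=0
edx=112+4=116
edi=9+2=11
cmp edi, 13  (cmp 11,13)
jl again: taken
esi=M[116]=4
ecx=0&4=0
edx=116+4=120
edi=11+2=13
cmp edi, 13  (cmp 13,13)
jl again: not taken
ecx=0+19=19
mov [116], esi → M[116]=4
halt.
Total executed instructions: 37.

37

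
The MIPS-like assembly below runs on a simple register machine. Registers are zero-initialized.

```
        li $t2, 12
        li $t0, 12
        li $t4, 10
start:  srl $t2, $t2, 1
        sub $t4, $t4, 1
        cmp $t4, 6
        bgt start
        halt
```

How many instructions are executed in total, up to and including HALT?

20

after li $t2, 12: $t2=12
after li $t0, 12: $t0=12
after li $t4, 10: $t4=10
after srl $t2, $t2, 1: $t2=12>>1=6
after sub $t4, $t4, 1: $t4=10-1=9
cmp $t4, 6  (cmp 9,6)
bgt start: taken
after srl $t2, $t2, 1: $t2=6>>1=3
after sub $t4, $t4, 1: $t4=9-1=8
cmp $t4, 6  (cmp 8,6)
bgt start: taken
after srl $t2, $t2, 1: $t2=3>>1=1
after sub $t4, $t4, 1: $t4=8-1=7
cmp $t4, 6  (cmp 7,6)
bgt start: taken
after srl $t2, $t2, 1: $t2=1>>1=0
after sub $t4, $t4, 1: $t4=7-1=6
cmp $t4, 6  (cmp 6,6)
bgt start: not taken
halt.
Total executed instructions: 20.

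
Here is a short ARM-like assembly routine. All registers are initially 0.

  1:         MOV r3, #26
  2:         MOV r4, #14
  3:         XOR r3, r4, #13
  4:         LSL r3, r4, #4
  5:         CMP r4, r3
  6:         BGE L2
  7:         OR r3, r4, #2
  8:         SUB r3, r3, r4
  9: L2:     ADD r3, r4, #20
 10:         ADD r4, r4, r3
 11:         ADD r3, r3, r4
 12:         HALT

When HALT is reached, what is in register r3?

82

MOV r3, #26 → r3=26
MOV r4, #14 → r4=14
XOR r3, r4, #13 → r3=14^13=3
LSL r3, r4, #4 → r3=14<<4=224
CMP r4, r3  (cmp 14,224)
BGE L2: not taken
OR r3, r4, #2 → r3=14|2=14
SUB r3, r3, r4 → r3=14-14=0
ADD r3, r4, #20 → r3=14+20=34
ADD r4, r4, r3 → r4=14+34=48
ADD r3, r3, r4 → r3=34+48=82
halt.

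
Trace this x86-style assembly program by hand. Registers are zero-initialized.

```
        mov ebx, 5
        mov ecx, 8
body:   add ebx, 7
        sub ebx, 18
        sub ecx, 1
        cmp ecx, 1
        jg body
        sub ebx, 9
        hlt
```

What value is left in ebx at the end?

after mov ebx, 5: ebx=5
after mov ecx, 8: ecx=8
after add ebx, 7: ebx=5+7=12
after sub ebx, 18: ebx=12-18=-6
after sub ecx, 1: ecx=8-1=7
cmp ecx, 1  (cmp 7,1)
jg body: taken
after add ebx, 7: ebx=(-6)+7=1
after sub ebx, 18: ebx=1-18=-17
after sub ecx, 1: ecx=7-1=6
cmp ecx, 1  (cmp 6,1)
jg body: taken
after add ebx, 7: ebx=(-17)+7=-10
after sub ebx, 18: ebx=(-10)-18=-28
after sub ecx, 1: ecx=6-1=5
cmp ecx, 1  (cmp 5,1)
jg body: taken
after add ebx, 7: ebx=(-28)+7=-21
after sub ebx, 18: ebx=(-21)-18=-39
after sub ecx, 1: ecx=5-1=4
cmp ecx, 1  (cmp 4,1)
jg body: taken
after add ebx, 7: ebx=(-39)+7=-32
after sub ebx, 18: ebx=(-32)-18=-50
after sub ecx, 1: ecx=4-1=3
cmp ecx, 1  (cmp 3,1)
jg body: taken
after add ebx, 7: ebx=(-50)+7=-43
after sub ebx, 18: ebx=(-43)-18=-61
after sub ecx, 1: ecx=3-1=2
cmp ecx, 1  (cmp 2,1)
jg body: taken
after add ebx, 7: ebx=(-61)+7=-54
after sub ebx, 18: ebx=(-54)-18=-72
after sub ecx, 1: ecx=2-1=1
cmp ecx, 1  (cmp 1,1)
jg body: not taken
after sub ebx, 9: ebx=(-72)-9=-81
halt.

-81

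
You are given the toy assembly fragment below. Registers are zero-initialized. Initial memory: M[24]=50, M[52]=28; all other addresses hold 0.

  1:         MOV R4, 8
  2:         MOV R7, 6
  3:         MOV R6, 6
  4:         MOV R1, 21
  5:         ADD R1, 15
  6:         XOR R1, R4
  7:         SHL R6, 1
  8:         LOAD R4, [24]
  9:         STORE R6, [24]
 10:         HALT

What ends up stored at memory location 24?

12

R4=8
R7=6
R6=6
R1=21
R1=21+15=36
R1=36^8=44
R6=6<<1=12
R4=M[24]=50
STORE R6, [24] → M[24]=12
halt.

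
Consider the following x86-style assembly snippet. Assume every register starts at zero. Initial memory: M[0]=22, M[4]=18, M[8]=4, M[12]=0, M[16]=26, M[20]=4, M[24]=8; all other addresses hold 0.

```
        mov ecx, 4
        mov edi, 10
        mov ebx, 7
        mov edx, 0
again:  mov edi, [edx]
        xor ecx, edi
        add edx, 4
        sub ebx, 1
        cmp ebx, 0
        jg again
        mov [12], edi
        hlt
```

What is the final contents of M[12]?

8

mov ecx, 4 → ecx=4
mov edi, 10 → edi=10
mov ebx, 7 → ebx=7
mov edx, 0 → edx=0
mov edi, [edx] → edi=M[0]=22
xor ecx, edi → ecx=4^22=18
add edx, 4 → edx=0+4=4
sub ebx, 1 → ebx=7-1=6
cmp ebx, 0  (cmp 6,0)
jg again: taken
mov edi, [edx] → edi=M[4]=18
xor ecx, edi → ecx=18^18=0
add edx, 4 → edx=4+4=8
sub ebx, 1 → ebx=6-1=5
cmp ebx, 0  (cmp 5,0)
jg again: taken
mov edi, [edx] → edi=M[8]=4
xor ecx, edi → ecx=0^4=4
add edx, 4 → edx=8+4=12
sub ebx, 1 → ebx=5-1=4
cmp ebx, 0  (cmp 4,0)
jg again: taken
mov edi, [edx] → edi=M[12]=0
xor ecx, edi → ecx=4^0=4
add edx, 4 → edx=12+4=16
sub ebx, 1 → ebx=4-1=3
cmp ebx, 0  (cmp 3,0)
jg again: taken
mov edi, [edx] → edi=M[16]=26
xor ecx, edi → ecx=4^26=30
add edx, 4 → edx=16+4=20
sub ebx, 1 → ebx=3-1=2
cmp ebx, 0  (cmp 2,0)
jg again: taken
mov edi, [edx] → edi=M[20]=4
xor ecx, edi → ecx=30^4=26
add edx, 4 → edx=20+4=24
sub ebx, 1 → ebx=2-1=1
cmp ebx, 0  (cmp 1,0)
jg again: taken
mov edi, [edx] → edi=M[24]=8
xor ecx, edi → ecx=26^8=18
add edx, 4 → edx=24+4=28
sub ebx, 1 → ebx=1-1=0
cmp ebx, 0  (cmp 0,0)
jg again: not taken
mov [12], edi → M[12]=8
halt.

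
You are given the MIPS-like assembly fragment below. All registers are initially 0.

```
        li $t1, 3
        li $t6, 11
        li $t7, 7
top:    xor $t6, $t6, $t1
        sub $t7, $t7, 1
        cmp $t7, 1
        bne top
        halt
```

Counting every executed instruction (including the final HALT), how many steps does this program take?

li $t1, 3 → $t1=3
li $t6, 11 → $t6=11
li $t7, 7 → $t7=7
xor $t6, $t6, $t1 → $t6=11^3=8
sub $t7, $t7, 1 → $t7=7-1=6
cmp $t7, 1  (cmp 6,1)
bne top: taken
xor $t6, $t6, $t1 → $t6=8^3=11
sub $t7, $t7, 1 → $t7=6-1=5
cmp $t7, 1  (cmp 5,1)
bne top: taken
xor $t6, $t6, $t1 → $t6=11^3=8
sub $t7, $t7, 1 → $t7=5-1=4
cmp $t7, 1  (cmp 4,1)
bne top: taken
xor $t6, $t6, $t1 → $t6=8^3=11
sub $t7, $t7, 1 → $t7=4-1=3
cmp $t7, 1  (cmp 3,1)
bne top: taken
xor $t6, $t6, $t1 → $t6=11^3=8
sub $t7, $t7, 1 → $t7=3-1=2
cmp $t7, 1  (cmp 2,1)
bne top: taken
xor $t6, $t6, $t1 → $t6=8^3=11
sub $t7, $t7, 1 → $t7=2-1=1
cmp $t7, 1  (cmp 1,1)
bne top: not taken
halt.
Total executed instructions: 28.

28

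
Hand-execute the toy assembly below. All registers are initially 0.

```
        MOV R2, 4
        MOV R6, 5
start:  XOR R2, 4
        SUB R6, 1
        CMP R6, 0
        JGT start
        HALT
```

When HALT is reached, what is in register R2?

R2=4
R6=5
R2=4^4=0
R6=5-1=4
CMP R6, 0  (cmp 4,0)
JGT start: taken
R2=0^4=4
R6=4-1=3
CMP R6, 0  (cmp 3,0)
JGT start: taken
R2=4^4=0
R6=3-1=2
CMP R6, 0  (cmp 2,0)
JGT start: taken
R2=0^4=4
R6=2-1=1
CMP R6, 0  (cmp 1,0)
JGT start: taken
R2=4^4=0
R6=1-1=0
CMP R6, 0  (cmp 0,0)
JGT start: not taken
halt.

0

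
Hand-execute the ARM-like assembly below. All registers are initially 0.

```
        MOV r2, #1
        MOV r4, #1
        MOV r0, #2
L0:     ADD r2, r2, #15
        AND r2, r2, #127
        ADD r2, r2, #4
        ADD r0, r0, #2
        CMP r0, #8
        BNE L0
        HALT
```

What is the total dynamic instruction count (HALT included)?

MOV r2, #1 → r2=1
MOV r4, #1 → r4=1
MOV r0, #2 → r0=2
ADD r2, r2, #15 → r2=1+15=16
AND r2, r2, #127 → r2=16&127=16
ADD r2, r2, #4 → r2=16+4=20
ADD r0, r0, #2 → r0=2+2=4
CMP r0, #8  (cmp 4,8)
BNE L0: taken
ADD r2, r2, #15 → r2=20+15=35
AND r2, r2, #127 → r2=35&127=35
ADD r2, r2, #4 → r2=35+4=39
ADD r0, r0, #2 → r0=4+2=6
CMP r0, #8  (cmp 6,8)
BNE L0: taken
ADD r2, r2, #15 → r2=39+15=54
AND r2, r2, #127 → r2=54&127=54
ADD r2, r2, #4 → r2=54+4=58
ADD r0, r0, #2 → r0=6+2=8
CMP r0, #8  (cmp 8,8)
BNE L0: not taken
halt.
Total executed instructions: 22.

22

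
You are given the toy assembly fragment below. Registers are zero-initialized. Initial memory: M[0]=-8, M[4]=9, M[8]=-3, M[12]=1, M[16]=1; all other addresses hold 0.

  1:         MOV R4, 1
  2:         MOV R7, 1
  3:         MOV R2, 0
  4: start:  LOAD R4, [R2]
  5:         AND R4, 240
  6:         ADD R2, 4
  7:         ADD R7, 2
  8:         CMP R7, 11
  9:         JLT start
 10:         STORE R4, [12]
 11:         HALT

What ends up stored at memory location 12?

after MOV R4, 1: R4=1
after MOV R7, 1: R7=1
after MOV R2, 0: R2=0
after LOAD R4, [R2]: R4=M[0]=-8
after AND R4, 240: R4=(-8)&240=240
after ADD R2, 4: R2=0+4=4
after ADD R7, 2: R7=1+2=3
CMP R7, 11  (cmp 3,11)
JLT start: taken
after LOAD R4, [R2]: R4=M[4]=9
after AND R4, 240: R4=9&240=0
after ADD R2, 4: R2=4+4=8
after ADD R7, 2: R7=3+2=5
CMP R7, 11  (cmp 5,11)
JLT start: taken
after LOAD R4, [R2]: R4=M[8]=-3
after AND R4, 240: R4=(-3)&240=240
after ADD R2, 4: R2=8+4=12
after ADD R7, 2: R7=5+2=7
CMP R7, 11  (cmp 7,11)
JLT start: taken
after LOAD R4, [R2]: R4=M[12]=1
after AND R4, 240: R4=1&240=0
after ADD R2, 4: R2=12+4=16
after ADD R7, 2: R7=7+2=9
CMP R7, 11  (cmp 9,11)
JLT start: taken
after LOAD R4, [R2]: R4=M[16]=1
after AND R4, 240: R4=1&240=0
after ADD R2, 4: R2=16+4=20
after ADD R7, 2: R7=9+2=11
CMP R7, 11  (cmp 11,11)
JLT start: not taken
STORE R4, [12] → M[12]=0
halt.

0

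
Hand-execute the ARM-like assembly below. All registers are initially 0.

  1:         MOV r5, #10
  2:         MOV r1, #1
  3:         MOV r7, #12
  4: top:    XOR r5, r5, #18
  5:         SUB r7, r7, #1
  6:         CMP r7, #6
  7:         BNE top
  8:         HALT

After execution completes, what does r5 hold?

10

after MOV r5, #10: r5=10
after MOV r1, #1: r1=1
after MOV r7, #12: r7=12
after XOR r5, r5, #18: r5=10^18=24
after SUB r7, r7, #1: r7=12-1=11
CMP r7, #6  (cmp 11,6)
BNE top: taken
after XOR r5, r5, #18: r5=24^18=10
after SUB r7, r7, #1: r7=11-1=10
CMP r7, #6  (cmp 10,6)
BNE top: taken
after XOR r5, r5, #18: r5=10^18=24
after SUB r7, r7, #1: r7=10-1=9
CMP r7, #6  (cmp 9,6)
BNE top: taken
after XOR r5, r5, #18: r5=24^18=10
after SUB r7, r7, #1: r7=9-1=8
CMP r7, #6  (cmp 8,6)
BNE top: taken
after XOR r5, r5, #18: r5=10^18=24
after SUB r7, r7, #1: r7=8-1=7
CMP r7, #6  (cmp 7,6)
BNE top: taken
after XOR r5, r5, #18: r5=24^18=10
after SUB r7, r7, #1: r7=7-1=6
CMP r7, #6  (cmp 6,6)
BNE top: not taken
halt.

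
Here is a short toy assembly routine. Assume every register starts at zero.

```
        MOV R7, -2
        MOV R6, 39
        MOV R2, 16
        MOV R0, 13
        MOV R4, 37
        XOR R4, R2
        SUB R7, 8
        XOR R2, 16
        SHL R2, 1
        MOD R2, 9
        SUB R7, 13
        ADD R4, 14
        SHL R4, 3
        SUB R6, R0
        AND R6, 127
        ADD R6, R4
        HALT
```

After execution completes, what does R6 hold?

MOV R7, -2 → R7=-2
MOV R6, 39 → R6=39
MOV R2, 16 → R2=16
MOV R0, 13 → R0=13
MOV R4, 37 → R4=37
XOR R4, R2 → R4=37^16=53
SUB R7, 8 → R7=(-2)-8=-10
XOR R2, 16 → R2=16^16=0
SHL R2, 1 → R2=0<<1=0
MOD R2, 9 → R2=0%9=0
SUB R7, 13 → R7=(-10)-13=-23
ADD R4, 14 → R4=53+14=67
SHL R4, 3 → R4=67<<3=536
SUB R6, R0 → R6=39-13=26
AND R6, 127 → R6=26&127=26
ADD R6, R4 → R6=26+536=562
halt.

562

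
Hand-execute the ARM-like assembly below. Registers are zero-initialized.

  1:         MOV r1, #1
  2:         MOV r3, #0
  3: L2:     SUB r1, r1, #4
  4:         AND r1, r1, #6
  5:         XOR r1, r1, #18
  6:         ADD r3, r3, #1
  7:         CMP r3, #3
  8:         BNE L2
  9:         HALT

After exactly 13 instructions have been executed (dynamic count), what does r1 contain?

16

MOV r1, #1 → r1=1
MOV r3, #0 → r3=0
SUB r1, r1, #4 → r1=1-4=-3
AND r1, r1, #6 → r1=(-3)&6=4
XOR r1, r1, #18 → r1=4^18=22
ADD r3, r3, #1 → r3=0+1=1
CMP r3, #3  (cmp 1,3)
BNE L2: taken
SUB r1, r1, #4 → r1=22-4=18
AND r1, r1, #6 → r1=18&6=2
XOR r1, r1, #18 → r1=2^18=16
ADD r3, r3, #1 → r3=1+1=2
CMP r3, #3  (cmp 2,3)
After step 13: r1 = 16.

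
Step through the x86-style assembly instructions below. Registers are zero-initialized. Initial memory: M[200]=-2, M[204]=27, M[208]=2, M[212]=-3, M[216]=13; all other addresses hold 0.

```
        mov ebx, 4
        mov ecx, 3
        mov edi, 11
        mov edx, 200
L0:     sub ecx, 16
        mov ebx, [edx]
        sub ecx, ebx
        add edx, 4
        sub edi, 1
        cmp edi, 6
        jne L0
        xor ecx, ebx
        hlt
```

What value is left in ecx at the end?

after mov ebx, 4: ebx=4
after mov ecx, 3: ecx=3
after mov edi, 11: edi=11
after mov edx, 200: edx=200
after sub ecx, 16: ecx=3-16=-13
after mov ebx, [edx]: ebx=M[200]=-2
after sub ecx, ebx: ecx=(-13)-(-2)=-11
after add edx, 4: edx=200+4=204
after sub edi, 1: edi=11-1=10
cmp edi, 6  (cmp 10,6)
jne L0: taken
after sub ecx, 16: ecx=(-11)-16=-27
after mov ebx, [edx]: ebx=M[204]=27
after sub ecx, ebx: ecx=(-27)-27=-54
after add edx, 4: edx=204+4=208
after sub edi, 1: edi=10-1=9
cmp edi, 6  (cmp 9,6)
jne L0: taken
after sub ecx, 16: ecx=(-54)-16=-70
after mov ebx, [edx]: ebx=M[208]=2
after sub ecx, ebx: ecx=(-70)-2=-72
after add edx, 4: edx=208+4=212
after sub edi, 1: edi=9-1=8
cmp edi, 6  (cmp 8,6)
jne L0: taken
after sub ecx, 16: ecx=(-72)-16=-88
after mov ebx, [edx]: ebx=M[212]=-3
after sub ecx, ebx: ecx=(-88)-(-3)=-85
after add edx, 4: edx=212+4=216
after sub edi, 1: edi=8-1=7
cmp edi, 6  (cmp 7,6)
jne L0: taken
after sub ecx, 16: ecx=(-85)-16=-101
after mov ebx, [edx]: ebx=M[216]=13
after sub ecx, ebx: ecx=(-101)-13=-114
after add edx, 4: edx=216+4=220
after sub edi, 1: edi=7-1=6
cmp edi, 6  (cmp 6,6)
jne L0: not taken
after xor ecx, ebx: ecx=(-114)^13=-125
halt.

-125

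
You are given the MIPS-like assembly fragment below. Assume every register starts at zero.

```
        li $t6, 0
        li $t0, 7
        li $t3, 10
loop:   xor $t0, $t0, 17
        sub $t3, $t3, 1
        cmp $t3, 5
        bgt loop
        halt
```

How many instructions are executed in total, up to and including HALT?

24

after li $t6, 0: $t6=0
after li $t0, 7: $t0=7
after li $t3, 10: $t3=10
after xor $t0, $t0, 17: $t0=7^17=22
after sub $t3, $t3, 1: $t3=10-1=9
cmp $t3, 5  (cmp 9,5)
bgt loop: taken
after xor $t0, $t0, 17: $t0=22^17=7
after sub $t3, $t3, 1: $t3=9-1=8
cmp $t3, 5  (cmp 8,5)
bgt loop: taken
after xor $t0, $t0, 17: $t0=7^17=22
after sub $t3, $t3, 1: $t3=8-1=7
cmp $t3, 5  (cmp 7,5)
bgt loop: taken
after xor $t0, $t0, 17: $t0=22^17=7
after sub $t3, $t3, 1: $t3=7-1=6
cmp $t3, 5  (cmp 6,5)
bgt loop: taken
after xor $t0, $t0, 17: $t0=7^17=22
after sub $t3, $t3, 1: $t3=6-1=5
cmp $t3, 5  (cmp 5,5)
bgt loop: not taken
halt.
Total executed instructions: 24.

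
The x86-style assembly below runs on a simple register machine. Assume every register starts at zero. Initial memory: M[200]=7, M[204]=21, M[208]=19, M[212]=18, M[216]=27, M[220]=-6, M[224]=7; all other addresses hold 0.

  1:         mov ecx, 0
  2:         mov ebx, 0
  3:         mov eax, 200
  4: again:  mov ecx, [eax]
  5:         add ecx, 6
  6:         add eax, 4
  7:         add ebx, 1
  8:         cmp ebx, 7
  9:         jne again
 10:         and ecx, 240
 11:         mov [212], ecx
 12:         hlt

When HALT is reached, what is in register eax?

after mov ecx, 0: ecx=0
after mov ebx, 0: ebx=0
after mov eax, 200: eax=200
after mov ecx, [eax]: ecx=M[200]=7
after add ecx, 6: ecx=7+6=13
after add eax, 4: eax=200+4=204
after add ebx, 1: ebx=0+1=1
cmp ebx, 7  (cmp 1,7)
jne again: taken
after mov ecx, [eax]: ecx=M[204]=21
after add ecx, 6: ecx=21+6=27
after add eax, 4: eax=204+4=208
after add ebx, 1: ebx=1+1=2
cmp ebx, 7  (cmp 2,7)
jne again: taken
after mov ecx, [eax]: ecx=M[208]=19
after add ecx, 6: ecx=19+6=25
after add eax, 4: eax=208+4=212
after add ebx, 1: ebx=2+1=3
cmp ebx, 7  (cmp 3,7)
jne again: taken
after mov ecx, [eax]: ecx=M[212]=18
after add ecx, 6: ecx=18+6=24
after add eax, 4: eax=212+4=216
after add ebx, 1: ebx=3+1=4
cmp ebx, 7  (cmp 4,7)
jne again: taken
after mov ecx, [eax]: ecx=M[216]=27
after add ecx, 6: ecx=27+6=33
after add eax, 4: eax=216+4=220
after add ebx, 1: ebx=4+1=5
cmp ebx, 7  (cmp 5,7)
jne again: taken
after mov ecx, [eax]: ecx=M[220]=-6
after add ecx, 6: ecx=(-6)+6=0
after add eax, 4: eax=220+4=224
after add ebx, 1: ebx=5+1=6
cmp ebx, 7  (cmp 6,7)
jne again: taken
after mov ecx, [eax]: ecx=M[224]=7
after add ecx, 6: ecx=7+6=13
after add eax, 4: eax=224+4=228
after add ebx, 1: ebx=6+1=7
cmp ebx, 7  (cmp 7,7)
jne again: not taken
after and ecx, 240: ecx=13&240=0
mov [212], ecx → M[212]=0
halt.

228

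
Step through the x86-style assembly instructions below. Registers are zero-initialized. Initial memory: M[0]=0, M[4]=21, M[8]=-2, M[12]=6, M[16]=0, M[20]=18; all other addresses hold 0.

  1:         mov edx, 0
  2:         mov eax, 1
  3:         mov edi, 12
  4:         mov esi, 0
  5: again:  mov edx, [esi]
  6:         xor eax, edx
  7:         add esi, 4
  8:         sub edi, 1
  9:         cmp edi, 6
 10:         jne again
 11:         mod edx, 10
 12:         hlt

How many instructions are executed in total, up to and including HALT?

mov edx, 0 → edx=0
mov eax, 1 → eax=1
mov edi, 12 → edi=12
mov esi, 0 → esi=0
mov edx, [esi] → edx=M[0]=0
xor eax, edx → eax=1^0=1
add esi, 4 → esi=0+4=4
sub edi, 1 → edi=12-1=11
cmp edi, 6  (cmp 11,6)
jne again: taken
mov edx, [esi] → edx=M[4]=21
xor eax, edx → eax=1^21=20
add esi, 4 → esi=4+4=8
sub edi, 1 → edi=11-1=10
cmp edi, 6  (cmp 10,6)
jne again: taken
mov edx, [esi] → edx=M[8]=-2
xor eax, edx → eax=20^(-2)=-22
add esi, 4 → esi=8+4=12
sub edi, 1 → edi=10-1=9
cmp edi, 6  (cmp 9,6)
jne again: taken
mov edx, [esi] → edx=M[12]=6
xor eax, edx → eax=(-22)^6=-20
add esi, 4 → esi=12+4=16
sub edi, 1 → edi=9-1=8
cmp edi, 6  (cmp 8,6)
jne again: taken
mov edx, [esi] → edx=M[16]=0
xor eax, edx → eax=(-20)^0=-20
add esi, 4 → esi=16+4=20
sub edi, 1 → edi=8-1=7
cmp edi, 6  (cmp 7,6)
jne again: taken
mov edx, [esi] → edx=M[20]=18
xor eax, edx → eax=(-20)^18=-2
add esi, 4 → esi=20+4=24
sub edi, 1 → edi=7-1=6
cmp edi, 6  (cmp 6,6)
jne again: not taken
mod edx, 10 → edx=18%10=8
halt.
Total executed instructions: 42.

42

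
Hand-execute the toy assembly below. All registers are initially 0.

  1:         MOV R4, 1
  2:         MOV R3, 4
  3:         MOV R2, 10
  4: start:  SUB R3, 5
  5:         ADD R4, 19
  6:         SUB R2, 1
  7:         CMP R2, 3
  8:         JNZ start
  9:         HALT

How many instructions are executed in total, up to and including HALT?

R4=1
R3=4
R2=10
R3=4-5=-1
R4=1+19=20
R2=10-1=9
CMP R2, 3  (cmp 9,3)
JNZ start: taken
R3=(-1)-5=-6
R4=20+19=39
R2=9-1=8
CMP R2, 3  (cmp 8,3)
JNZ start: taken
R3=(-6)-5=-11
R4=39+19=58
R2=8-1=7
CMP R2, 3  (cmp 7,3)
JNZ start: taken
R3=(-11)-5=-16
R4=58+19=77
R2=7-1=6
CMP R2, 3  (cmp 6,3)
JNZ start: taken
R3=(-16)-5=-21
R4=77+19=96
R2=6-1=5
CMP R2, 3  (cmp 5,3)
JNZ start: taken
R3=(-21)-5=-26
R4=96+19=115
R2=5-1=4
CMP R2, 3  (cmp 4,3)
JNZ start: taken
R3=(-26)-5=-31
R4=115+19=134
R2=4-1=3
CMP R2, 3  (cmp 3,3)
JNZ start: not taken
halt.
Total executed instructions: 39.

39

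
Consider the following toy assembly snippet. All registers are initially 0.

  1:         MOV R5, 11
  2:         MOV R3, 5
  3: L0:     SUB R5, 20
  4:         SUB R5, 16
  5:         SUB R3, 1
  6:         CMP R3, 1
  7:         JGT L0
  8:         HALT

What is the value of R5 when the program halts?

-133

after MOV R5, 11: R5=11
after MOV R3, 5: R3=5
after SUB R5, 20: R5=11-20=-9
after SUB R5, 16: R5=(-9)-16=-25
after SUB R3, 1: R3=5-1=4
CMP R3, 1  (cmp 4,1)
JGT L0: taken
after SUB R5, 20: R5=(-25)-20=-45
after SUB R5, 16: R5=(-45)-16=-61
after SUB R3, 1: R3=4-1=3
CMP R3, 1  (cmp 3,1)
JGT L0: taken
after SUB R5, 20: R5=(-61)-20=-81
after SUB R5, 16: R5=(-81)-16=-97
after SUB R3, 1: R3=3-1=2
CMP R3, 1  (cmp 2,1)
JGT L0: taken
after SUB R5, 20: R5=(-97)-20=-117
after SUB R5, 16: R5=(-117)-16=-133
after SUB R3, 1: R3=2-1=1
CMP R3, 1  (cmp 1,1)
JGT L0: not taken
halt.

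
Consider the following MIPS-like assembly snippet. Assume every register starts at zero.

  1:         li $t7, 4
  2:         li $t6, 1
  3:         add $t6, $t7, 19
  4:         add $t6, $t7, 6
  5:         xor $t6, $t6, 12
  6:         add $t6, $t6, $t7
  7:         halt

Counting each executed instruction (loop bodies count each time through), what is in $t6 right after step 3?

li $t7, 4 → $t7=4
li $t6, 1 → $t6=1
add $t6, $t7, 19 → $t6=4+19=23
After step 3: $t6 = 23.

23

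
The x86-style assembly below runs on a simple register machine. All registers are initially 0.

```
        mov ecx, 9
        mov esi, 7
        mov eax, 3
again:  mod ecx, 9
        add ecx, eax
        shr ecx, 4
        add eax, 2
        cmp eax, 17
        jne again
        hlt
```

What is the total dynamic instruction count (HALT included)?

46

ecx=9
esi=7
eax=3
ecx=9%9=0
ecx=0+3=3
ecx=3>>4=0
eax=3+2=5
cmp eax, 17  (cmp 5,17)
jne again: taken
ecx=0%9=0
ecx=0+5=5
ecx=5>>4=0
eax=5+2=7
cmp eax, 17  (cmp 7,17)
jne again: taken
ecx=0%9=0
ecx=0+7=7
ecx=7>>4=0
eax=7+2=9
cmp eax, 17  (cmp 9,17)
jne again: taken
ecx=0%9=0
ecx=0+9=9
ecx=9>>4=0
eax=9+2=11
cmp eax, 17  (cmp 11,17)
jne again: taken
ecx=0%9=0
ecx=0+11=11
ecx=11>>4=0
eax=11+2=13
cmp eax, 17  (cmp 13,17)
jne again: taken
ecx=0%9=0
ecx=0+13=13
ecx=13>>4=0
eax=13+2=15
cmp eax, 17  (cmp 15,17)
jne again: taken
ecx=0%9=0
ecx=0+15=15
ecx=15>>4=0
eax=15+2=17
cmp eax, 17  (cmp 17,17)
jne again: not taken
halt.
Total executed instructions: 46.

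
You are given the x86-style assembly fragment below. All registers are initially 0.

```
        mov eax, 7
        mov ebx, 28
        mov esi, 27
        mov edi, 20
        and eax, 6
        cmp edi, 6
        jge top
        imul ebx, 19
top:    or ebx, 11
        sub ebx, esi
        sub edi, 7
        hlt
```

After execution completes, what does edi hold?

mov eax, 7 → eax=7
mov ebx, 28 → ebx=28
mov esi, 27 → esi=27
mov edi, 20 → edi=20
and eax, 6 → eax=7&6=6
cmp edi, 6  (cmp 20,6)
jge top: taken
or ebx, 11 → ebx=28|11=31
sub ebx, esi → ebx=31-27=4
sub edi, 7 → edi=20-7=13
halt.

13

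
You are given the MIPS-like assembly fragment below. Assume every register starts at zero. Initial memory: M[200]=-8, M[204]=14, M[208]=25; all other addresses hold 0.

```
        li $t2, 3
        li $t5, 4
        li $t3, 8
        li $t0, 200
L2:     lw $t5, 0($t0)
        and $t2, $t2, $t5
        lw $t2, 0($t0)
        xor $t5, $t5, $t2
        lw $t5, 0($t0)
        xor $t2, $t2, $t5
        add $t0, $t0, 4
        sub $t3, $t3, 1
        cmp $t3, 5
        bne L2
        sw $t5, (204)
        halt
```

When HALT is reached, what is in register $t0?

212

li $t2, 3 → $t2=3
li $t5, 4 → $t5=4
li $t3, 8 → $t3=8
li $t0, 200 → $t0=200
lw $t5, 0($t0) → $t5=M[200]=-8
and $t2, $t2, $t5 → $t2=3&(-8)=0
lw $t2, 0($t0) → $t2=M[200]=-8
xor $t5, $t5, $t2 → $t5=(-8)^(-8)=0
lw $t5, 0($t0) → $t5=M[200]=-8
xor $t2, $t2, $t5 → $t2=(-8)^(-8)=0
add $t0, $t0, 4 → $t0=200+4=204
sub $t3, $t3, 1 → $t3=8-1=7
cmp $t3, 5  (cmp 7,5)
bne L2: taken
lw $t5, 0($t0) → $t5=M[204]=14
and $t2, $t2, $t5 → $t2=0&14=0
lw $t2, 0($t0) → $t2=M[204]=14
xor $t5, $t5, $t2 → $t5=14^14=0
lw $t5, 0($t0) → $t5=M[204]=14
xor $t2, $t2, $t5 → $t2=14^14=0
add $t0, $t0, 4 → $t0=204+4=208
sub $t3, $t3, 1 → $t3=7-1=6
cmp $t3, 5  (cmp 6,5)
bne L2: taken
lw $t5, 0($t0) → $t5=M[208]=25
and $t2, $t2, $t5 → $t2=0&25=0
lw $t2, 0($t0) → $t2=M[208]=25
xor $t5, $t5, $t2 → $t5=25^25=0
lw $t5, 0($t0) → $t5=M[208]=25
xor $t2, $t2, $t5 → $t2=25^25=0
add $t0, $t0, 4 → $t0=208+4=212
sub $t3, $t3, 1 → $t3=6-1=5
cmp $t3, 5  (cmp 5,5)
bne L2: not taken
sw $t5, (204) → M[204]=25
halt.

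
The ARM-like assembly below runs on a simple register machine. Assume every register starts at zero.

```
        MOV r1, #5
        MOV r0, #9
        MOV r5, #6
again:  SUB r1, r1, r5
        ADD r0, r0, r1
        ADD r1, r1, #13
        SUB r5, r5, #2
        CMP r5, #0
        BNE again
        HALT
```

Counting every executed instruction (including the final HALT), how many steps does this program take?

r1=5
r0=9
r5=6
r1=5-6=-1
r0=9+(-1)=8
r1=(-1)+13=12
r5=6-2=4
CMP r5, #0  (cmp 4,0)
BNE again: taken
r1=12-4=8
r0=8+8=16
r1=8+13=21
r5=4-2=2
CMP r5, #0  (cmp 2,0)
BNE again: taken
r1=21-2=19
r0=16+19=35
r1=19+13=32
r5=2-2=0
CMP r5, #0  (cmp 0,0)
BNE again: not taken
halt.
Total executed instructions: 22.

22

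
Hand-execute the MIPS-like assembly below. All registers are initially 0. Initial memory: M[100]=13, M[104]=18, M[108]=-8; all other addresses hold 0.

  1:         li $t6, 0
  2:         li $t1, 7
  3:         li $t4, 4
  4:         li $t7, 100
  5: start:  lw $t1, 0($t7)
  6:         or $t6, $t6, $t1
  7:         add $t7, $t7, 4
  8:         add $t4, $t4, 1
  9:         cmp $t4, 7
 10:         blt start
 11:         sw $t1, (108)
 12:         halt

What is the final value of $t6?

-1

li $t6, 0 → $t6=0
li $t1, 7 → $t1=7
li $t4, 4 → $t4=4
li $t7, 100 → $t7=100
lw $t1, 0($t7) → $t1=M[100]=13
or $t6, $t6, $t1 → $t6=0|13=13
add $t7, $t7, 4 → $t7=100+4=104
add $t4, $t4, 1 → $t4=4+1=5
cmp $t4, 7  (cmp 5,7)
blt start: taken
lw $t1, 0($t7) → $t1=M[104]=18
or $t6, $t6, $t1 → $t6=13|18=31
add $t7, $t7, 4 → $t7=104+4=108
add $t4, $t4, 1 → $t4=5+1=6
cmp $t4, 7  (cmp 6,7)
blt start: taken
lw $t1, 0($t7) → $t1=M[108]=-8
or $t6, $t6, $t1 → $t6=31|(-8)=-1
add $t7, $t7, 4 → $t7=108+4=112
add $t4, $t4, 1 → $t4=6+1=7
cmp $t4, 7  (cmp 7,7)
blt start: not taken
sw $t1, (108) → M[108]=-8
halt.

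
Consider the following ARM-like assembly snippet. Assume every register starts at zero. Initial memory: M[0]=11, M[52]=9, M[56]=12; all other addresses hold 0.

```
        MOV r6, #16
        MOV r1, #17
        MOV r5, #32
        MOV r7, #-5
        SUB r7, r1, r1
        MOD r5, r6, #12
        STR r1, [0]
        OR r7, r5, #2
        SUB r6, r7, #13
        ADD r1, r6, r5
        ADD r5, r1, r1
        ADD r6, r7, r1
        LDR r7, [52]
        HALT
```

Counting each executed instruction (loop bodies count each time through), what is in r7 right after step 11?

6

after MOV r6, #16: r6=16
after MOV r1, #17: r1=17
after MOV r5, #32: r5=32
after MOV r7, #-5: r7=-5
after SUB r7, r1, r1: r7=17-17=0
after MOD r5, r6, #12: r5=16%12=4
STR r1, [0] → M[0]=17
after OR r7, r5, #2: r7=4|2=6
after SUB r6, r7, #13: r6=6-13=-7
after ADD r1, r6, r5: r1=(-7)+4=-3
after ADD r5, r1, r1: r5=(-3)+(-3)=-6
After step 11: r7 = 6.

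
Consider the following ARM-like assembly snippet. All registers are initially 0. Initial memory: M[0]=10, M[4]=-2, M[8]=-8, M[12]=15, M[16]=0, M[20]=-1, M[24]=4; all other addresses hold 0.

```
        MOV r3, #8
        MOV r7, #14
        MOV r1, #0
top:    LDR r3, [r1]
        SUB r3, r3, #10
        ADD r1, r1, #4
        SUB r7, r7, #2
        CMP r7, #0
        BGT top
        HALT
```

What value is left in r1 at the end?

after MOV r3, #8: r3=8
after MOV r7, #14: r7=14
after MOV r1, #0: r1=0
after LDR r3, [r1]: r3=M[0]=10
after SUB r3, r3, #10: r3=10-10=0
after ADD r1, r1, #4: r1=0+4=4
after SUB r7, r7, #2: r7=14-2=12
CMP r7, #0  (cmp 12,0)
BGT top: taken
after LDR r3, [r1]: r3=M[4]=-2
after SUB r3, r3, #10: r3=(-2)-10=-12
after ADD r1, r1, #4: r1=4+4=8
after SUB r7, r7, #2: r7=12-2=10
CMP r7, #0  (cmp 10,0)
BGT top: taken
after LDR r3, [r1]: r3=M[8]=-8
after SUB r3, r3, #10: r3=(-8)-10=-18
after ADD r1, r1, #4: r1=8+4=12
after SUB r7, r7, #2: r7=10-2=8
CMP r7, #0  (cmp 8,0)
BGT top: taken
after LDR r3, [r1]: r3=M[12]=15
after SUB r3, r3, #10: r3=15-10=5
after ADD r1, r1, #4: r1=12+4=16
after SUB r7, r7, #2: r7=8-2=6
CMP r7, #0  (cmp 6,0)
BGT top: taken
after LDR r3, [r1]: r3=M[16]=0
after SUB r3, r3, #10: r3=0-10=-10
after ADD r1, r1, #4: r1=16+4=20
after SUB r7, r7, #2: r7=6-2=4
CMP r7, #0  (cmp 4,0)
BGT top: taken
after LDR r3, [r1]: r3=M[20]=-1
after SUB r3, r3, #10: r3=(-1)-10=-11
after ADD r1, r1, #4: r1=20+4=24
after SUB r7, r7, #2: r7=4-2=2
CMP r7, #0  (cmp 2,0)
BGT top: taken
after LDR r3, [r1]: r3=M[24]=4
after SUB r3, r3, #10: r3=4-10=-6
after ADD r1, r1, #4: r1=24+4=28
after SUB r7, r7, #2: r7=2-2=0
CMP r7, #0  (cmp 0,0)
BGT top: not taken
halt.

28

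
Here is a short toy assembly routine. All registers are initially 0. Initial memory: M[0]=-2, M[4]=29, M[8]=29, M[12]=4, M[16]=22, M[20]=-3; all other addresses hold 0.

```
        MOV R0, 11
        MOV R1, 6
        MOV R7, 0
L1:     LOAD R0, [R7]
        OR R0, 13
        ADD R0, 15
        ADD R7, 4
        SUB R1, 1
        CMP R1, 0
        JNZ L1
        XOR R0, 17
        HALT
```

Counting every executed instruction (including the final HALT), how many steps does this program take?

47

MOV R0, 11 → R0=11
MOV R1, 6 → R1=6
MOV R7, 0 → R7=0
LOAD R0, [R7] → R0=M[0]=-2
OR R0, 13 → R0=(-2)|13=-1
ADD R0, 15 → R0=(-1)+15=14
ADD R7, 4 → R7=0+4=4
SUB R1, 1 → R1=6-1=5
CMP R1, 0  (cmp 5,0)
JNZ L1: taken
LOAD R0, [R7] → R0=M[4]=29
OR R0, 13 → R0=29|13=29
ADD R0, 15 → R0=29+15=44
ADD R7, 4 → R7=4+4=8
SUB R1, 1 → R1=5-1=4
CMP R1, 0  (cmp 4,0)
JNZ L1: taken
LOAD R0, [R7] → R0=M[8]=29
OR R0, 13 → R0=29|13=29
ADD R0, 15 → R0=29+15=44
ADD R7, 4 → R7=8+4=12
SUB R1, 1 → R1=4-1=3
CMP R1, 0  (cmp 3,0)
JNZ L1: taken
LOAD R0, [R7] → R0=M[12]=4
OR R0, 13 → R0=4|13=13
ADD R0, 15 → R0=13+15=28
ADD R7, 4 → R7=12+4=16
SUB R1, 1 → R1=3-1=2
CMP R1, 0  (cmp 2,0)
JNZ L1: taken
LOAD R0, [R7] → R0=M[16]=22
OR R0, 13 → R0=22|13=31
ADD R0, 15 → R0=31+15=46
ADD R7, 4 → R7=16+4=20
SUB R1, 1 → R1=2-1=1
CMP R1, 0  (cmp 1,0)
JNZ L1: taken
LOAD R0, [R7] → R0=M[20]=-3
OR R0, 13 → R0=(-3)|13=-3
ADD R0, 15 → R0=(-3)+15=12
ADD R7, 4 → R7=20+4=24
SUB R1, 1 → R1=1-1=0
CMP R1, 0  (cmp 0,0)
JNZ L1: not taken
XOR R0, 17 → R0=12^17=29
halt.
Total executed instructions: 47.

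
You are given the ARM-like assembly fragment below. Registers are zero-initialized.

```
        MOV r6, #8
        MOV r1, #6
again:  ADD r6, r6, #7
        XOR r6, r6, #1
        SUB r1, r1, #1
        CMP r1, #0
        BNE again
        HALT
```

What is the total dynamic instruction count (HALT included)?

33

MOV r6, #8 → r6=8
MOV r1, #6 → r1=6
ADD r6, r6, #7 → r6=8+7=15
XOR r6, r6, #1 → r6=15^1=14
SUB r1, r1, #1 → r1=6-1=5
CMP r1, #0  (cmp 5,0)
BNE again: taken
ADD r6, r6, #7 → r6=14+7=21
XOR r6, r6, #1 → r6=21^1=20
SUB r1, r1, #1 → r1=5-1=4
CMP r1, #0  (cmp 4,0)
BNE again: taken
ADD r6, r6, #7 → r6=20+7=27
XOR r6, r6, #1 → r6=27^1=26
SUB r1, r1, #1 → r1=4-1=3
CMP r1, #0  (cmp 3,0)
BNE again: taken
ADD r6, r6, #7 → r6=26+7=33
XOR r6, r6, #1 → r6=33^1=32
SUB r1, r1, #1 → r1=3-1=2
CMP r1, #0  (cmp 2,0)
BNE again: taken
ADD r6, r6, #7 → r6=32+7=39
XOR r6, r6, #1 → r6=39^1=38
SUB r1, r1, #1 → r1=2-1=1
CMP r1, #0  (cmp 1,0)
BNE again: taken
ADD r6, r6, #7 → r6=38+7=45
XOR r6, r6, #1 → r6=45^1=44
SUB r1, r1, #1 → r1=1-1=0
CMP r1, #0  (cmp 0,0)
BNE again: not taken
halt.
Total executed instructions: 33.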